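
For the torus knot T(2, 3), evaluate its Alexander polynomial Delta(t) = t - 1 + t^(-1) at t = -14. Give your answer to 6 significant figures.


Substituting t = -14 into Delta(t) = t - 1 + t^(-1):
Term values: (-14) + (-1) + (-0.0714286)
Sum = -15.07142857
Rounded to 6 significant figures: -15.0714

-15.0714


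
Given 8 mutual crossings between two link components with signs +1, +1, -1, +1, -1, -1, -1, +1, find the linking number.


Step 1: Count positive crossings: 4
Step 2: Count negative crossings: 4
Step 3: Sum of signs = 4 - 4 = 0
Step 4: Linking number = sum/2 = 0/2 = 0

0


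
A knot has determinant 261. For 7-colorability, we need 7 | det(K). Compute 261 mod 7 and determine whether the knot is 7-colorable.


Step 1: A knot is p-colorable if and only if p divides its determinant.
Step 2: Compute 261 mod 7.
261 = 37 * 7 + 2
Step 3: 261 mod 7 = 2
Step 4: The knot is 7-colorable: no

2


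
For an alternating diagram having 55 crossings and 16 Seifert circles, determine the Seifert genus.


For alternating knots, g = (c - s + 1)/2.
= (55 - 16 + 1)/2
= 40/2 = 20

20


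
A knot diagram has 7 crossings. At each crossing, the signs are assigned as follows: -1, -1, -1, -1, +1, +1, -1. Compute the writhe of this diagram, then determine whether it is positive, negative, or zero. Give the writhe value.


Step 1: Count positive crossings (+1).
Positive crossings: 2
Step 2: Count negative crossings (-1).
Negative crossings: 5
Step 3: Writhe = (positive) - (negative)
w = 2 - 5 = -3
Step 4: |w| = 3, and w is negative

-3


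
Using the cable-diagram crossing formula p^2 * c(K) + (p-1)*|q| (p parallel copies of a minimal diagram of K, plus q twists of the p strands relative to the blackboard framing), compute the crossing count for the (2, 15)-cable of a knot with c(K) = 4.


Step 1: Each of the c(K) crossings of the companion diagram becomes p*p = p^2 crossings among the p parallel strands, and each of the |q| twists s_1 s_2 ... s_(p-1) adds (p-1) crossings.
  Crossings = p^2 * c(K) + (p-1)*|q|
Step 2: = 2^2 * 4 + (2-1)*15
Step 3: = 4*4 + 1*15
Step 4: = 16 + 15 = 31

31


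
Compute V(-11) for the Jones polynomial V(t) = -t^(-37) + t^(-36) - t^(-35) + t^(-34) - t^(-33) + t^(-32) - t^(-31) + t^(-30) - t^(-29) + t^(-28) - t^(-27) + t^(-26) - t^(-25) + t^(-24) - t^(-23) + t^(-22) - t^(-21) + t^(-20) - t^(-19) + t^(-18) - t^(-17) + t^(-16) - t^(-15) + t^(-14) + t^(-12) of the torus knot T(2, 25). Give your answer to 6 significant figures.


Substituting t = -11 into V(t) = -t^(-37) + t^(-36) - t^(-35) + t^(-34) - t^(-33) + t^(-32) - t^(-31) + t^(-30) - t^(-29) + t^(-28) - t^(-27) + t^(-26) - t^(-25) + t^(-24) - t^(-23) + t^(-22) - t^(-21) + t^(-20) - t^(-19) + t^(-18) - t^(-17) + t^(-16) - t^(-15) + t^(-14) + t^(-12):
  (-)t^(-37) = 2.94083e-39
  (+)t^(-36) = 3.23492e-38
  (-)t^(-35) = 3.55841e-37
  (+)t^(-34) = 3.91425e-36
  (-)t^(-33) = 4.30568e-35
  (+)t^(-32) = 4.73624e-34
  (-)t^(-31) = 5.20987e-33
  (+)t^(-30) = 5.73086e-32
  (-)t^(-29) = 6.30394e-31
  (+)t^(-28) = 6.93433e-30
  (-)t^(-27) = 7.62777e-29
  (+)t^(-26) = 8.39055e-28
  (-)t^(-25) = 9.2296e-27
  (+)t^(-24) = 1.01526e-25
  (-)t^(-23) = 1.11678e-24
  (+)t^(-22) = 1.22846e-23
  (-)t^(-21) = 1.35131e-22
  (+)t^(-20) = 1.48644e-21
  (-)t^(-19) = 1.63508e-20
  (+)t^(-18) = 1.79859e-19
  (-)t^(-17) = 1.97845e-18
  (+)t^(-16) = 2.17629e-17
  (-)t^(-15) = 2.39392e-16
  (+)t^(-14) = 2.63331e-15
  (+)t^(-12) = 3.18631e-13
Sum = (2.94083e-39) + (3.23492e-38) + (3.55841e-37) + (3.91425e-36) + (4.30568e-35) + (4.73624e-34) + (5.20987e-33) + (5.73086e-32) + (6.30394e-31) + (6.93433e-30) + (7.62777e-29) + (8.39055e-28) + (9.2296e-27) + (1.01526e-25) + (1.11678e-24) + (1.22846e-23) + (1.35131e-22) + (1.48644e-21) + (1.63508e-20) + (1.79859e-19) + (1.97845e-18) + (2.17629e-17) + (2.39392e-16) + (2.63331e-15) + (3.18631e-13)
= 3.215274615e-13
Rounded to 6 significant figures: 3.21527e-13

3.21527e-13


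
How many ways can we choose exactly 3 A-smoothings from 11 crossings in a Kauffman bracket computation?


We choose which 3 of 11 crossings get A-smoothings.
C(11, 3) = 11! / (3! * 8!)
= 165

165


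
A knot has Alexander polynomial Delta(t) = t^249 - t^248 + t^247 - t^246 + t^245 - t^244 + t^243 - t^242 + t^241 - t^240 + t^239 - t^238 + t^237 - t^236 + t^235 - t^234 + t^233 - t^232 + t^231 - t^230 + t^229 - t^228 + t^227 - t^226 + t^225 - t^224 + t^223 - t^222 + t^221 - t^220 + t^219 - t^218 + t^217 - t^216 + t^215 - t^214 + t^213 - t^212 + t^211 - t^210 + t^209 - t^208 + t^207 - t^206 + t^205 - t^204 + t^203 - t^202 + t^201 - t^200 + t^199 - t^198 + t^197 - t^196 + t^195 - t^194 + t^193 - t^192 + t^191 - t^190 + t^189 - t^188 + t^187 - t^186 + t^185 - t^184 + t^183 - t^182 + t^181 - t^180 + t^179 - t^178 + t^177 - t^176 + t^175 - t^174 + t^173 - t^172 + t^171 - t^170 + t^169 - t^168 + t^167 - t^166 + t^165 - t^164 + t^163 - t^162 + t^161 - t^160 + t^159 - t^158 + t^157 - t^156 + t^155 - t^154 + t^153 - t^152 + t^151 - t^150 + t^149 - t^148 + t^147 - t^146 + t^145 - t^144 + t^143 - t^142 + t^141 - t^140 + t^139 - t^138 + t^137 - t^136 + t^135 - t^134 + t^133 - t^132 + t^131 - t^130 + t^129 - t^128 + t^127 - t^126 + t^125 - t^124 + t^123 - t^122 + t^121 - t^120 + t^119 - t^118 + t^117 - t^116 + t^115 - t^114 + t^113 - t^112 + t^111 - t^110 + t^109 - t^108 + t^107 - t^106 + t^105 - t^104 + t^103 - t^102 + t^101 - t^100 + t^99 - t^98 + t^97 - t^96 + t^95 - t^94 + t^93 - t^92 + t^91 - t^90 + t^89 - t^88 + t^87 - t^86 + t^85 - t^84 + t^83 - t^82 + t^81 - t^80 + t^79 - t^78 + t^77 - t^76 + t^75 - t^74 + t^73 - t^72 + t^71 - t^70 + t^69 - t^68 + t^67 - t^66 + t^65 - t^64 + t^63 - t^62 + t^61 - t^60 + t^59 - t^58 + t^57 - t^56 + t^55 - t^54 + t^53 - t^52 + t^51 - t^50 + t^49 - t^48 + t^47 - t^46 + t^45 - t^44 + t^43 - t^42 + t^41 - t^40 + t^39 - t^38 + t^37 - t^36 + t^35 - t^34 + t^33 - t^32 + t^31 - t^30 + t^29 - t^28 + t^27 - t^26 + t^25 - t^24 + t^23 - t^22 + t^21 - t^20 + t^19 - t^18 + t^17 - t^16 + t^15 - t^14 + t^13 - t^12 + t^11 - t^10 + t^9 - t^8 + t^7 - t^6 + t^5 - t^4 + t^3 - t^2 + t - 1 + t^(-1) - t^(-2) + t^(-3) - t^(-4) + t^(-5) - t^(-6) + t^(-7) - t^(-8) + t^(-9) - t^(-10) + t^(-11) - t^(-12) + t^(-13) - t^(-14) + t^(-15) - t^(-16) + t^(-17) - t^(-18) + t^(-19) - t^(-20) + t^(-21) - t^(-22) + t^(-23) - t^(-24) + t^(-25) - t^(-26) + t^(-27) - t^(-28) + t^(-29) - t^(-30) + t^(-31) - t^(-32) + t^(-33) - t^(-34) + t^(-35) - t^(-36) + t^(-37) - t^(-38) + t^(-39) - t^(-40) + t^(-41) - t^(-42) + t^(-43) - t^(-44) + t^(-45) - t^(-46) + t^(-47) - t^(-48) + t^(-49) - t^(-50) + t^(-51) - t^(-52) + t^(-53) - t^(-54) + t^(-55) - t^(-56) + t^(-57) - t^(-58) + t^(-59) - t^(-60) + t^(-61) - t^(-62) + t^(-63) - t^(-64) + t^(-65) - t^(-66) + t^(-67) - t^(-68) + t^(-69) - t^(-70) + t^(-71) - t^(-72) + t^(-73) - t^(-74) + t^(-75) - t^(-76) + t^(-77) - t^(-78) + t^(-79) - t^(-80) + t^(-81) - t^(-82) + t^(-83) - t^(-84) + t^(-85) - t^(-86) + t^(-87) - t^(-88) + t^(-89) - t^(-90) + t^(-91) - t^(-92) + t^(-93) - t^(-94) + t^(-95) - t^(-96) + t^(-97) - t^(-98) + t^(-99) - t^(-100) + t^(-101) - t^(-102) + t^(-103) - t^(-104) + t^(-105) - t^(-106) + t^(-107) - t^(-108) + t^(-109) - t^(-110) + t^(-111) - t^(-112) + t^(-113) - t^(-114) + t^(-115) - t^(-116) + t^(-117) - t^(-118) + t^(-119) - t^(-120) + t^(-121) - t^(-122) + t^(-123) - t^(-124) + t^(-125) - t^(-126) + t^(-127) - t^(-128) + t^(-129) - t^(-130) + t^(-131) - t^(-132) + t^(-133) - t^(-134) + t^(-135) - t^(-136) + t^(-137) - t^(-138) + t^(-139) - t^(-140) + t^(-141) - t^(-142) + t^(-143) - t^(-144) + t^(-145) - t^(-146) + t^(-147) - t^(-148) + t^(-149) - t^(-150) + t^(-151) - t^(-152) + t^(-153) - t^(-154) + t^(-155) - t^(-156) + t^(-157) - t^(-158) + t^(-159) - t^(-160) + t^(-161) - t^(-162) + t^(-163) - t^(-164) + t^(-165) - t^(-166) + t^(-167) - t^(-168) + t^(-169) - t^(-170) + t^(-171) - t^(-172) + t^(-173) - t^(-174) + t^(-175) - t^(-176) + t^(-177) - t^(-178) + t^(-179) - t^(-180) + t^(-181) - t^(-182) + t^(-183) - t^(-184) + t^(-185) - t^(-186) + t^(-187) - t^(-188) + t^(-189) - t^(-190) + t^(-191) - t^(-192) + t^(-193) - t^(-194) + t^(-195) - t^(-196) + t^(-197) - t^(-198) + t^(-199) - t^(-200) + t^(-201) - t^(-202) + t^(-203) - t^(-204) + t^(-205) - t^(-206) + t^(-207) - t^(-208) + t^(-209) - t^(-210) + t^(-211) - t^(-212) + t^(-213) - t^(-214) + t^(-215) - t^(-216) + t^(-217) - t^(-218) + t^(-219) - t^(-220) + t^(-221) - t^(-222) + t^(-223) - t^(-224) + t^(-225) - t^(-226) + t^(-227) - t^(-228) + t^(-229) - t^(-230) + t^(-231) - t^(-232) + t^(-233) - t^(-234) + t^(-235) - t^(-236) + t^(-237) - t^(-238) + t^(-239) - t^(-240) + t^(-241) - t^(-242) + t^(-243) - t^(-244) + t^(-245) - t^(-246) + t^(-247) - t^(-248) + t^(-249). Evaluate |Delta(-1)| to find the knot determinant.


Step 1: The polynomial has 499 terms with alternating signs, exponents from 249 down to -249.
Step 2: Substitute t = -1. The i-th term has coefficient (-1)^i and exponent (m-i),
  so its value is (-1)^i * (-1)^(m-i) = (-1)^m = -1 for every i.
Step 3: All 499 terms equal -1, so Delta(-1) = 499 * (-1) = -499
Step 4: |Delta(-1)| = 499

499


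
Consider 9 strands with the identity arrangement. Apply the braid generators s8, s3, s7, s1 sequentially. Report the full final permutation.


Starting with identity [1, 2, 3, 4, 5, 6, 7, 8, 9].
Apply generators in sequence:
  After s8: [1, 2, 3, 4, 5, 6, 7, 9, 8]
  After s3: [1, 2, 4, 3, 5, 6, 7, 9, 8]
  After s7: [1, 2, 4, 3, 5, 6, 9, 7, 8]
  After s1: [2, 1, 4, 3, 5, 6, 9, 7, 8]
Final permutation: [2, 1, 4, 3, 5, 6, 9, 7, 8]

[2, 1, 4, 3, 5, 6, 9, 7, 8]


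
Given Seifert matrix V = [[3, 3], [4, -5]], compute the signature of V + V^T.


Step 1: V + V^T = [[6, 7], [7, -10]]
Step 2: trace = -4, det = -109
Step 3: Discriminant = (-4)^2 - 4*(-109) = 452
Step 4: Eigenvalues: 8.63015, -12.6301
Step 5: Signature = (# positive eigenvalues) - (# negative eigenvalues) = 0

0


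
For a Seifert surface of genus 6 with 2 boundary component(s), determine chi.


chi = 2 - 2g - b
= 2 - 2*6 - 2
= 2 - 12 - 2 = -12

-12


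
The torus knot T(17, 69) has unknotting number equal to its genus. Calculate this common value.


For a torus knot T(p,q), both the unknotting number and genus equal (p-1)(q-1)/2.
= (17-1)(69-1)/2
= 16*68/2
= 1088/2 = 544

544


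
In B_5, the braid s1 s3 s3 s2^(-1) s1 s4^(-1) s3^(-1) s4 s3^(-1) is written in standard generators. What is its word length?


The word length counts the number of generators (including inverses).
Listing each generator: s1, s3, s3, s2^(-1), s1, s4^(-1), s3^(-1), s4, s3^(-1)
There are 9 generators in this braid word.

9


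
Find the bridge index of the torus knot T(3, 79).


The bridge number of T(p,q) is min(p,q).
min(3, 79) = 3

3


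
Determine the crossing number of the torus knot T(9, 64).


For a torus knot T(p, q) with gcd(p,q)=1,
the crossing number is min(p*(q-1), q*(p-1)).
p*(q-1) = 9*63 = 567
q*(p-1) = 64*8 = 512
min(567, 512) = 512

512


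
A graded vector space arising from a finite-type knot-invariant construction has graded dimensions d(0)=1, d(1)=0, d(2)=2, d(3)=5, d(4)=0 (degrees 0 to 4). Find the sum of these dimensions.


Total dimension = d(0) + d(1) + ... + d(4)
= 1 + 0 + 2 + 5 + 0
= 8

8


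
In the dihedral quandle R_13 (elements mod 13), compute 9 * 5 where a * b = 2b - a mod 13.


9 * 5 = 2*5 - 9 mod 13
= 10 - 9 mod 13
= 1 mod 13 = 1

1


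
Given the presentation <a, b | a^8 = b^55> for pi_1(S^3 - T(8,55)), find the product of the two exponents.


The relation is a^8 = b^55.
Product of exponents = 8 * 55
= 440

440


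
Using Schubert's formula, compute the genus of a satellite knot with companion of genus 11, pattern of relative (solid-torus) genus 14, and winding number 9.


Schubert: g(satellite) = g_rel(pattern) + |winding| * g(companion),
where g_rel(pattern) is the genus of the pattern relative to the solid torus.
= 14 + 9 * 11
= 14 + 99 = 113

113


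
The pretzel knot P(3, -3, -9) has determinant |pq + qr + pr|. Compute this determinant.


Step 1: Compute pq + qr + pr.
pq = 3*(-3) = -9
qr = (-3)*(-9) = 27
pr = 3*(-9) = -27
pq + qr + pr = -9 + 27 + (-27) = -9
Step 2: Take absolute value.
det(P(3,-3,-9)) = |-9| = 9

9


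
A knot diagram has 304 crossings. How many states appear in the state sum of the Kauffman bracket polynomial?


Each crossing contributes 2 choices (A-smoothing or B-smoothing).
Total states = 2^304 = 32592575621351777380295131014550050576823494298654980010178247189670100796213387298934358016

32592575621351777380295131014550050576823494298654980010178247189670100796213387298934358016


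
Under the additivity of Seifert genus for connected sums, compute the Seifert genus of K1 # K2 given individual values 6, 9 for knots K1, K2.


The Seifert genus is additive under connected sum.
Seifert genus(K1 # K2) = (6) + (9)
= 15

15


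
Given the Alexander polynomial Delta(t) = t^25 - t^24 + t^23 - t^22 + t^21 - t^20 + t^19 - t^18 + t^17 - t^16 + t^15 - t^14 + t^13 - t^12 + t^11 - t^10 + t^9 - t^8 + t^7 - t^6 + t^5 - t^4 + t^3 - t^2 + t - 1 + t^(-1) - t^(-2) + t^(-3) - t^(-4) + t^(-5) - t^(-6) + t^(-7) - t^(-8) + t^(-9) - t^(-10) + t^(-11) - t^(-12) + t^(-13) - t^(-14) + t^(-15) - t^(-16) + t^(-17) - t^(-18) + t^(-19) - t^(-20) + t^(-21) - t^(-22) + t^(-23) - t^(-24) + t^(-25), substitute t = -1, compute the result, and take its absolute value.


Step 1: The polynomial has 51 terms with alternating signs, exponents from 25 down to -25.
Step 2: Substitute t = -1. The i-th term has coefficient (-1)^i and exponent (m-i),
  so its value is (-1)^i * (-1)^(m-i) = (-1)^m = -1 for every i.
Step 3: All 51 terms equal -1, so Delta(-1) = 51 * (-1) = -51
Step 4: |Delta(-1)| = 51

51


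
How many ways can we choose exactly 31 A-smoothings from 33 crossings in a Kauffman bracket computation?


We choose which 31 of 33 crossings get A-smoothings.
C(33, 31) = 33! / (31! * 2!)
= 528

528


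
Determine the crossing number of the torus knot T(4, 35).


For a torus knot T(p, q) with gcd(p,q)=1,
the crossing number is min(p*(q-1), q*(p-1)).
p*(q-1) = 4*34 = 136
q*(p-1) = 35*3 = 105
min(136, 105) = 105

105


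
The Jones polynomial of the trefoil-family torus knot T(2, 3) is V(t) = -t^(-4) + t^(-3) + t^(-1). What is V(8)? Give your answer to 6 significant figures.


Substituting t = 8 into V(t) = -t^(-4) + t^(-3) + t^(-1):
  (-)t^(-4) = -0.000244141
  (+)t^(-3) = 0.00195312
  (+)t^(-1) = 0.125
Sum = (-0.000244141) + (0.00195312) + (0.125)
= 0.1267089844
Rounded to 6 significant figures: 0.126709

0.126709


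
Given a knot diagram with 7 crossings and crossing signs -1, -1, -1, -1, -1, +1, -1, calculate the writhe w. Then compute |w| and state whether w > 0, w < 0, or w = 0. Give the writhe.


Step 1: Count positive crossings (+1).
Positive crossings: 1
Step 2: Count negative crossings (-1).
Negative crossings: 6
Step 3: Writhe = (positive) - (negative)
w = 1 - 6 = -5
Step 4: |w| = 5, and w is negative

-5


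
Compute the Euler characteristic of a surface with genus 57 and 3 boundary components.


chi = 2 - 2g - b
= 2 - 2*57 - 3
= 2 - 114 - 3 = -115

-115


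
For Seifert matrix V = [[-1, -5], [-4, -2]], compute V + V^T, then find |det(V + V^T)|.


Step 1: Form V + V^T where V = [[-1, -5], [-4, -2]]
  V^T = [[-1, -4], [-5, -2]]
  V + V^T = [[-2, -9], [-9, -4]]
Step 2: det(V + V^T) = (-2)*(-4) - (-9)*(-9)
  = 8 - 81 = -73
Step 3: Knot determinant = |det(V + V^T)| = |-73| = 73

73


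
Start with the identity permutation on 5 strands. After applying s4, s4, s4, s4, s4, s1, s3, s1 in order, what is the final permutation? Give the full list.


Starting with identity [1, 2, 3, 4, 5].
Apply generators in sequence:
  After s4: [1, 2, 3, 5, 4]
  After s4: [1, 2, 3, 4, 5]
  After s4: [1, 2, 3, 5, 4]
  After s4: [1, 2, 3, 4, 5]
  After s4: [1, 2, 3, 5, 4]
  After s1: [2, 1, 3, 5, 4]
  After s3: [2, 1, 5, 3, 4]
  After s1: [1, 2, 5, 3, 4]
Final permutation: [1, 2, 5, 3, 4]

[1, 2, 5, 3, 4]


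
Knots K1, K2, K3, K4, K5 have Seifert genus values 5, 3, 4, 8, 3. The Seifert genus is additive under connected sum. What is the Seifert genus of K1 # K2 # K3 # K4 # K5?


The Seifert genus is additive under connected sum.
Seifert genus(K1 # K2 # K3 # K4 # K5) = (5) + (3) + (4) + (8) + (3)
= 23

23


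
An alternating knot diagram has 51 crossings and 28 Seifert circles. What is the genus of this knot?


For alternating knots, g = (c - s + 1)/2.
= (51 - 28 + 1)/2
= 24/2 = 12

12


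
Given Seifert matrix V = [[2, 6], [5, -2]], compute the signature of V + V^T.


Step 1: V + V^T = [[4, 11], [11, -4]]
Step 2: trace = 0, det = -137
Step 3: Discriminant = 0^2 - 4*(-137) = 548
Step 4: Eigenvalues: 11.7047, -11.7047
Step 5: Signature = (# positive eigenvalues) - (# negative eigenvalues) = 0

0


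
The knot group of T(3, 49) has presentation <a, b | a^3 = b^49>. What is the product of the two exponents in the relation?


The relation is a^3 = b^49.
Product of exponents = 3 * 49
= 147

147


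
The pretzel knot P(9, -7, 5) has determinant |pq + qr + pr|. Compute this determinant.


Step 1: Compute pq + qr + pr.
pq = 9*(-7) = -63
qr = (-7)*5 = -35
pr = 9*5 = 45
pq + qr + pr = -63 + (-35) + 45 = -53
Step 2: Take absolute value.
det(P(9,-7,5)) = |-53| = 53

53


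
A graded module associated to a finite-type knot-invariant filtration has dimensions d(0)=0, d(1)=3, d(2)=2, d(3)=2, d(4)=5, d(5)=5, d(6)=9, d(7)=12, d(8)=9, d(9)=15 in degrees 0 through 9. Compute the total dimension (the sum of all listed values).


Total dimension = d(0) + d(1) + ... + d(9)
= 0 + 3 + 2 + 2 + 5 + 5 + 9 + 12 + 9 + 15
= 62

62


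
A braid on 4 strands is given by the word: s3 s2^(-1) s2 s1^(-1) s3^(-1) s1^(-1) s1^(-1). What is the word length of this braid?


The word length counts the number of generators (including inverses).
Listing each generator: s3, s2^(-1), s2, s1^(-1), s3^(-1), s1^(-1), s1^(-1)
There are 7 generators in this braid word.

7


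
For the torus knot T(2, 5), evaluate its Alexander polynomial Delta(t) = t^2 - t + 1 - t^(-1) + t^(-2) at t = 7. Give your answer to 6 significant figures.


Substituting t = 7 into Delta(t) = t^2 - t + 1 - t^(-1) + t^(-2):
Term values: (49) + (-7) + (1) + (-0.142857) + (0.0204082)
Sum = 42.87755102
Rounded to 6 significant figures: 42.8776

42.8776


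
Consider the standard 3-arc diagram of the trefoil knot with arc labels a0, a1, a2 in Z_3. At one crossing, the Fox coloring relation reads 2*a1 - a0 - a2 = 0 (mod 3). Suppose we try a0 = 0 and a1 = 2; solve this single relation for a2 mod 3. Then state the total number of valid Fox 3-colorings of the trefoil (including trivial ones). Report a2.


Step 1: Apply the given crossing relation 2*a1 - a0 - a2 = 0 (mod 3).
  a2 = 2*a1 - a0 mod 3
  a2 = 2*2 - 0 mod 3
  a2 = 4 - 0 mod 3
  a2 = 4 mod 3 = 1
Step 2: The trefoil has determinant 3.
  Number of Fox p-colorings (p prime) is p^2 if p = 3, else p.
  Since p = 3 divides det = 3, the trefoil is 3-colorable.
  (Indeed for p = 3 any choice of a0, a1 extends to a valid coloring; the trial (a0, a1, a2) = (0, 2, 1) satisfies all three crossing relations.)
  Total colorings = 3^2 = 9
Step 3: a2 = 1, total Fox 3-colorings = 9

1


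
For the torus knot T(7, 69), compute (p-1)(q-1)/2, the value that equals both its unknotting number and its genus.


For a torus knot T(p,q), both the unknotting number and genus equal (p-1)(q-1)/2.
= (7-1)(69-1)/2
= 6*68/2
= 408/2 = 204

204


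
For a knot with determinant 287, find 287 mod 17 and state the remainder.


Step 1: A knot is p-colorable if and only if p divides its determinant.
Step 2: Compute 287 mod 17.
287 = 16 * 17 + 15
Step 3: 287 mod 17 = 15
Step 4: The knot is 17-colorable: no

15


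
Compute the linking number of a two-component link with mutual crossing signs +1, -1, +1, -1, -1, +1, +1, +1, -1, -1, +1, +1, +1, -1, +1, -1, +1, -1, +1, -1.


Step 1: Count positive crossings: 11
Step 2: Count negative crossings: 9
Step 3: Sum of signs = 11 - 9 = 2
Step 4: Linking number = sum/2 = 2/2 = 1

1


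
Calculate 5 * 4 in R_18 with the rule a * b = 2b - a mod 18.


5 * 4 = 2*4 - 5 mod 18
= 8 - 5 mod 18
= 3 mod 18 = 3

3


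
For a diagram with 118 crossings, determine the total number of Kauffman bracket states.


Each crossing contributes 2 choices (A-smoothing or B-smoothing).
Total states = 2^118 = 332306998946228968225951765070086144

332306998946228968225951765070086144


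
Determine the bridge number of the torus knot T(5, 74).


The bridge number of T(p,q) is min(p,q).
min(5, 74) = 5

5


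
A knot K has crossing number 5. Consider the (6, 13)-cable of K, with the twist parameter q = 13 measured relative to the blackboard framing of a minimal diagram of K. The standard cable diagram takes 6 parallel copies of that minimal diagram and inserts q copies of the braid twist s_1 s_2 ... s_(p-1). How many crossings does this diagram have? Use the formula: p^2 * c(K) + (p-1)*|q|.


Step 1: Each of the c(K) crossings of the companion diagram becomes p*p = p^2 crossings among the p parallel strands, and each of the |q| twists s_1 s_2 ... s_(p-1) adds (p-1) crossings.
  Crossings = p^2 * c(K) + (p-1)*|q|
Step 2: = 6^2 * 5 + (6-1)*13
Step 3: = 36*5 + 5*13
Step 4: = 180 + 65 = 245

245


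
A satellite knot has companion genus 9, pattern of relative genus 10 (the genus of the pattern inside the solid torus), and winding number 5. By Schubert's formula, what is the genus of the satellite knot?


Schubert: g(satellite) = g_rel(pattern) + |winding| * g(companion),
where g_rel(pattern) is the genus of the pattern relative to the solid torus.
= 10 + 5 * 9
= 10 + 45 = 55

55


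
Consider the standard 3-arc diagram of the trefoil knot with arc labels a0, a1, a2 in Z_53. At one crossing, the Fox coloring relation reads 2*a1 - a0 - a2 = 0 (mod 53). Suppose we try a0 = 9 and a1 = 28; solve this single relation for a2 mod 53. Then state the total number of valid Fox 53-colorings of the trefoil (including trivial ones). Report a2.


Step 1: Apply the given crossing relation 2*a1 - a0 - a2 = 0 (mod 53).
  a2 = 2*a1 - a0 mod 53
  a2 = 2*28 - 9 mod 53
  a2 = 56 - 9 mod 53
  a2 = 47 mod 53 = 47
Step 2: The trefoil has determinant 3.
  Number of Fox p-colorings (p prime) is p^2 if p = 3, else p.
  Since 53 does not divide 3, only trivial (constant) colorings exist.
  (So the trial a0 = 9, a1 = 28 with a0 != a1 does NOT extend to a valid coloring of the whole trefoil: the other two crossing relations require 3*(a1 - a0) = 0 (mod 53), which fails.)
  Total colorings = 53
Step 3: a2 = 47, total Fox 53-colorings = 53

47


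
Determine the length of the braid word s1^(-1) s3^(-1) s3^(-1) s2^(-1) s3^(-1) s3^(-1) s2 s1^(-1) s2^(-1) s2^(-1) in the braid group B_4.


The word length counts the number of generators (including inverses).
Listing each generator: s1^(-1), s3^(-1), s3^(-1), s2^(-1), s3^(-1), s3^(-1), s2, s1^(-1), s2^(-1), s2^(-1)
There are 10 generators in this braid word.

10


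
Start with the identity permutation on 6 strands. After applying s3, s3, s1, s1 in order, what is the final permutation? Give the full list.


Starting with identity [1, 2, 3, 4, 5, 6].
Apply generators in sequence:
  After s3: [1, 2, 4, 3, 5, 6]
  After s3: [1, 2, 3, 4, 5, 6]
  After s1: [2, 1, 3, 4, 5, 6]
  After s1: [1, 2, 3, 4, 5, 6]
Final permutation: [1, 2, 3, 4, 5, 6]

[1, 2, 3, 4, 5, 6]


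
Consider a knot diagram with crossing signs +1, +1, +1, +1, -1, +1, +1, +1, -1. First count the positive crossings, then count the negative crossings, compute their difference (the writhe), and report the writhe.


Step 1: Count positive crossings (+1).
Positive crossings: 7
Step 2: Count negative crossings (-1).
Negative crossings: 2
Step 3: Writhe = (positive) - (negative)
w = 7 - 2 = 5
Step 4: |w| = 5, and w is positive

5


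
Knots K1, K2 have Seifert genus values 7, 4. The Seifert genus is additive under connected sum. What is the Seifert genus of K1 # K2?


The Seifert genus is additive under connected sum.
Seifert genus(K1 # K2) = (7) + (4)
= 11

11


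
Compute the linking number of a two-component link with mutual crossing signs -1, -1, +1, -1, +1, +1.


Step 1: Count positive crossings: 3
Step 2: Count negative crossings: 3
Step 3: Sum of signs = 3 - 3 = 0
Step 4: Linking number = sum/2 = 0/2 = 0

0


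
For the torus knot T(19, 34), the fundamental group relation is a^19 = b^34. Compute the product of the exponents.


The relation is a^19 = b^34.
Product of exponents = 19 * 34
= 646

646


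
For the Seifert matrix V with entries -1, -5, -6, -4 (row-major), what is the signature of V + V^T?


Step 1: V + V^T = [[-2, -11], [-11, -8]]
Step 2: trace = -10, det = -105
Step 3: Discriminant = (-10)^2 - 4*(-105) = 520
Step 4: Eigenvalues: 6.40175, -16.4018
Step 5: Signature = (# positive eigenvalues) - (# negative eigenvalues) = 0

0


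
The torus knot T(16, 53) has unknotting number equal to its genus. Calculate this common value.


For a torus knot T(p,q), both the unknotting number and genus equal (p-1)(q-1)/2.
= (16-1)(53-1)/2
= 15*52/2
= 780/2 = 390

390


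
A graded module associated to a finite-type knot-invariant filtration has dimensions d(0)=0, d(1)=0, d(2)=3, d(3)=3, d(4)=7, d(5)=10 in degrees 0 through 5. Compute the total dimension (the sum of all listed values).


Total dimension = d(0) + d(1) + ... + d(5)
= 0 + 0 + 3 + 3 + 7 + 10
= 23

23


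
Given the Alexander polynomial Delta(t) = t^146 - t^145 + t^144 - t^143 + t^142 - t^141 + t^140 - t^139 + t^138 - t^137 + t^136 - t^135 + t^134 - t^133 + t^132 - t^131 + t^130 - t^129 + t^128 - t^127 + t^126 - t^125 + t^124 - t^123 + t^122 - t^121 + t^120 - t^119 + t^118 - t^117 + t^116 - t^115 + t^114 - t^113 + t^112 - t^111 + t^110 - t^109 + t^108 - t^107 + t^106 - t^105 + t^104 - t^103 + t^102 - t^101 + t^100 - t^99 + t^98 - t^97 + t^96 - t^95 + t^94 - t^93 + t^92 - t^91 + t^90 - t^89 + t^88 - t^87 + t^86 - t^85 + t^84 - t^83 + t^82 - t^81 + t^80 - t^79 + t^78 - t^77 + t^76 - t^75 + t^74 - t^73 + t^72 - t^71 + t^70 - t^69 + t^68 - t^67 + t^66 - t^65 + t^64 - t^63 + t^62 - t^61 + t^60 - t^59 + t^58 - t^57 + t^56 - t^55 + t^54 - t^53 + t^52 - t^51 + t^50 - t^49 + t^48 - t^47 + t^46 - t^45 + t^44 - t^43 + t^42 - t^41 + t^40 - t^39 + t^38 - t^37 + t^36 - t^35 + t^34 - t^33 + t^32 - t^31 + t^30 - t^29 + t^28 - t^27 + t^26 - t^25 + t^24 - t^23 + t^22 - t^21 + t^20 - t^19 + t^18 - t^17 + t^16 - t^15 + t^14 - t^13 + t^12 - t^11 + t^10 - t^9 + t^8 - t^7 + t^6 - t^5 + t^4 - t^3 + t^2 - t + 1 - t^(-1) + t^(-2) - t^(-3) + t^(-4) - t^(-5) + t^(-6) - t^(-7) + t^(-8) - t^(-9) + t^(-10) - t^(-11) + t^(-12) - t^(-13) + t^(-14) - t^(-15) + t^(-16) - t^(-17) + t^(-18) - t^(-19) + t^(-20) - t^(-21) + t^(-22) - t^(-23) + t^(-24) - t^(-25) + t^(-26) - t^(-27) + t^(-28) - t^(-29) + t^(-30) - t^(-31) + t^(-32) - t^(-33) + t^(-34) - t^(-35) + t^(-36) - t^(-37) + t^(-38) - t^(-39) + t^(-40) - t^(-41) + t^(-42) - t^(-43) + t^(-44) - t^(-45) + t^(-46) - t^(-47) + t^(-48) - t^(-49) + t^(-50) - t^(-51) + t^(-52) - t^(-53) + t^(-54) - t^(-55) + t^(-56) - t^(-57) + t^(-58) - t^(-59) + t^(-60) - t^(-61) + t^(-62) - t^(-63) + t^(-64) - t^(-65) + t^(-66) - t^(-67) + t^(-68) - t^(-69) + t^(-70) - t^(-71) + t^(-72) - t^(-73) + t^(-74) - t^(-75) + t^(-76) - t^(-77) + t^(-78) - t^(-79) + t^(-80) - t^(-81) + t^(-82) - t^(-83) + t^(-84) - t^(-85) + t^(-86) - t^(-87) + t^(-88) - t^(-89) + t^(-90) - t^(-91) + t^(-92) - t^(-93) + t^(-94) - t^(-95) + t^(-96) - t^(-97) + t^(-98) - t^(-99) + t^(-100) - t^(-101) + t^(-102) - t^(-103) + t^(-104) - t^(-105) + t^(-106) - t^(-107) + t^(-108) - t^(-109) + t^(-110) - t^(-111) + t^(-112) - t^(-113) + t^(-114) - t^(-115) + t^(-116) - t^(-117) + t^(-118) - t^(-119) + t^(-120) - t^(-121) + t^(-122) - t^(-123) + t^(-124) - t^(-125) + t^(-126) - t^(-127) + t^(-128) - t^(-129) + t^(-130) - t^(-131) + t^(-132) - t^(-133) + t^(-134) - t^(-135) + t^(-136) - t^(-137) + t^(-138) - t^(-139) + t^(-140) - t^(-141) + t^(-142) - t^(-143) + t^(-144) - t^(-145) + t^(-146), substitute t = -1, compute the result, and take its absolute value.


Step 1: The polynomial has 293 terms with alternating signs, exponents from 146 down to -146.
Step 2: Substitute t = -1. The i-th term has coefficient (-1)^i and exponent (m-i),
  so its value is (-1)^i * (-1)^(m-i) = (-1)^m = 1 for every i.
Step 3: All 293 terms equal 1, so Delta(-1) = 293 * (1) = 293
Step 4: |Delta(-1)| = 293

293


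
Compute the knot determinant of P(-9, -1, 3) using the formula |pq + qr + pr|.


Step 1: Compute pq + qr + pr.
pq = (-9)*(-1) = 9
qr = (-1)*3 = -3
pr = (-9)*3 = -27
pq + qr + pr = 9 + (-3) + (-27) = -21
Step 2: Take absolute value.
det(P(-9,-1,3)) = |-21| = 21

21


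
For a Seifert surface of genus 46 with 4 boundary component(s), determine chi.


chi = 2 - 2g - b
= 2 - 2*46 - 4
= 2 - 92 - 4 = -94

-94


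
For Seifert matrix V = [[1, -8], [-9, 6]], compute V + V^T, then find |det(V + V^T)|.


Step 1: Form V + V^T where V = [[1, -8], [-9, 6]]
  V^T = [[1, -9], [-8, 6]]
  V + V^T = [[2, -17], [-17, 12]]
Step 2: det(V + V^T) = 2*12 - (-17)*(-17)
  = 24 - 289 = -265
Step 3: Knot determinant = |det(V + V^T)| = |-265| = 265

265


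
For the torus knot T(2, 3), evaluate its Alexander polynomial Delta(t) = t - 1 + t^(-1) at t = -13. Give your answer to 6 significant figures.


Substituting t = -13 into Delta(t) = t - 1 + t^(-1):
Term values: (-13) + (-1) + (-0.0769231)
Sum = -14.07692308
Rounded to 6 significant figures: -14.0769

-14.0769


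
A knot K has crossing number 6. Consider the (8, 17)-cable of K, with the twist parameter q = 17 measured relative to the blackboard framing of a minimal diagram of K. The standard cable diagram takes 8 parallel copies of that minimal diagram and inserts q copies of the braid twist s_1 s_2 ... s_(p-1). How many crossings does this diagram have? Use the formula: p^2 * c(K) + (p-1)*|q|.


Step 1: Each of the c(K) crossings of the companion diagram becomes p*p = p^2 crossings among the p parallel strands, and each of the |q| twists s_1 s_2 ... s_(p-1) adds (p-1) crossings.
  Crossings = p^2 * c(K) + (p-1)*|q|
Step 2: = 8^2 * 6 + (8-1)*17
Step 3: = 64*6 + 7*17
Step 4: = 384 + 119 = 503

503


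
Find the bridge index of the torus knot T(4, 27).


The bridge number of T(p,q) is min(p,q).
min(4, 27) = 4

4


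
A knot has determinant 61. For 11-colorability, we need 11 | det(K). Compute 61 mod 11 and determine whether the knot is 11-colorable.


Step 1: A knot is p-colorable if and only if p divides its determinant.
Step 2: Compute 61 mod 11.
61 = 5 * 11 + 6
Step 3: 61 mod 11 = 6
Step 4: The knot is 11-colorable: no

6


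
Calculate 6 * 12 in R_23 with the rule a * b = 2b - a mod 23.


6 * 12 = 2*12 - 6 mod 23
= 24 - 6 mod 23
= 18 mod 23 = 18

18


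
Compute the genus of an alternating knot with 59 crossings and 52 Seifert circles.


For alternating knots, g = (c - s + 1)/2.
= (59 - 52 + 1)/2
= 8/2 = 4

4


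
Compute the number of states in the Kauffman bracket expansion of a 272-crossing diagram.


Each crossing contributes 2 choices (A-smoothing or B-smoothing).
Total states = 2^272 = 7588550360256754183279148073529370729071901715047420004889892225542594864082845696

7588550360256754183279148073529370729071901715047420004889892225542594864082845696


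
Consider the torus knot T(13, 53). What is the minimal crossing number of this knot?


For a torus knot T(p, q) with gcd(p,q)=1,
the crossing number is min(p*(q-1), q*(p-1)).
p*(q-1) = 13*52 = 676
q*(p-1) = 53*12 = 636
min(676, 636) = 636

636


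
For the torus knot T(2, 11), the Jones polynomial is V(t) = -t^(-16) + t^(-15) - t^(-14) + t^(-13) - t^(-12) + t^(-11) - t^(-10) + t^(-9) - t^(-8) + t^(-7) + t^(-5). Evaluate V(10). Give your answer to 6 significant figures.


Substituting t = 10 into V(t) = -t^(-16) + t^(-15) - t^(-14) + t^(-13) - t^(-12) + t^(-11) - t^(-10) + t^(-9) - t^(-8) + t^(-7) + t^(-5):
  (-)t^(-16) = -1e-16
  (+)t^(-15) = 1e-15
  (-)t^(-14) = -1e-14
  (+)t^(-13) = 1e-13
  (-)t^(-12) = -1e-12
  (+)t^(-11) = 1e-11
  (-)t^(-10) = -1e-10
  (+)t^(-9) = 1e-09
  (-)t^(-8) = -1e-08
  (+)t^(-7) = 1e-07
  (+)t^(-5) = 1e-05
Sum = (-1e-16) + (1e-15) + (-1e-14) + (1e-13) + (-1e-12) + (1e-11) + (-1e-10) + (1e-09) + (-1e-08) + (1e-07) + (1e-05)
= 1.009090909e-05
Rounded to 6 significant figures: 1.00909e-05

1.00909e-05


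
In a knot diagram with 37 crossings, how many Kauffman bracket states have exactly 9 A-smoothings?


We choose which 9 of 37 crossings get A-smoothings.
C(37, 9) = 37! / (9! * 28!)
= 124403620

124403620


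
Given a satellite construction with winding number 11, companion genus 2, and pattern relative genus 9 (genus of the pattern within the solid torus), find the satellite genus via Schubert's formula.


Schubert: g(satellite) = g_rel(pattern) + |winding| * g(companion),
where g_rel(pattern) is the genus of the pattern relative to the solid torus.
= 9 + 11 * 2
= 9 + 22 = 31

31


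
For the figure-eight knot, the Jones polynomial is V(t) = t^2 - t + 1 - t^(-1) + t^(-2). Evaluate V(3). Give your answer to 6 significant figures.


Substituting t = 3 into V(t) = t^2 - t + 1 - t^(-1) + t^(-2):
  (+)t^(2) = 9
  (-)t^(1) = -3
  (+)t^(0) = 1
  (-)t^(-1) = -0.333333
  (+)t^(-2) = 0.111111
Sum = (9) + (-3) + (1) + (-0.333333) + (0.111111)
= 6.777777778
Rounded to 6 significant figures: 6.77778

6.77778


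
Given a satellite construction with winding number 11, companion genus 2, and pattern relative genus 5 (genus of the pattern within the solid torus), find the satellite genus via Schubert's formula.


Schubert: g(satellite) = g_rel(pattern) + |winding| * g(companion),
where g_rel(pattern) is the genus of the pattern relative to the solid torus.
= 5 + 11 * 2
= 5 + 22 = 27

27


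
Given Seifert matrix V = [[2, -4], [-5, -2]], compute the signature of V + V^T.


Step 1: V + V^T = [[4, -9], [-9, -4]]
Step 2: trace = 0, det = -97
Step 3: Discriminant = 0^2 - 4*(-97) = 388
Step 4: Eigenvalues: 9.84886, -9.84886
Step 5: Signature = (# positive eigenvalues) - (# negative eigenvalues) = 0

0


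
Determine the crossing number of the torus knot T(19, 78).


For a torus knot T(p, q) with gcd(p,q)=1,
the crossing number is min(p*(q-1), q*(p-1)).
p*(q-1) = 19*77 = 1463
q*(p-1) = 78*18 = 1404
min(1463, 1404) = 1404

1404


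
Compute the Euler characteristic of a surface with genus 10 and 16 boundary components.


chi = 2 - 2g - b
= 2 - 2*10 - 16
= 2 - 20 - 16 = -34

-34


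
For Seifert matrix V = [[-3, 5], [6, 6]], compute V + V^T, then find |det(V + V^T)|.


Step 1: Form V + V^T where V = [[-3, 5], [6, 6]]
  V^T = [[-3, 6], [5, 6]]
  V + V^T = [[-6, 11], [11, 12]]
Step 2: det(V + V^T) = (-6)*12 - 11*11
  = -72 - 121 = -193
Step 3: Knot determinant = |det(V + V^T)| = |-193| = 193

193


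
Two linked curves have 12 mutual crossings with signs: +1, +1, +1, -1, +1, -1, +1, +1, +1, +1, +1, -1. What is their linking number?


Step 1: Count positive crossings: 9
Step 2: Count negative crossings: 3
Step 3: Sum of signs = 9 - 3 = 6
Step 4: Linking number = sum/2 = 6/2 = 3

3


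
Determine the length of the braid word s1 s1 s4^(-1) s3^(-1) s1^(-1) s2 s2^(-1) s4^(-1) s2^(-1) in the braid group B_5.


The word length counts the number of generators (including inverses).
Listing each generator: s1, s1, s4^(-1), s3^(-1), s1^(-1), s2, s2^(-1), s4^(-1), s2^(-1)
There are 9 generators in this braid word.

9


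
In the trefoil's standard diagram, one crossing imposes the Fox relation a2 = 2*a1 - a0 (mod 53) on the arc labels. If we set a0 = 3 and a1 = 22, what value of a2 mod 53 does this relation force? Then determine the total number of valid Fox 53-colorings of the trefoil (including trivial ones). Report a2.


Step 1: Apply the given crossing relation 2*a1 - a0 - a2 = 0 (mod 53).
  a2 = 2*a1 - a0 mod 53
  a2 = 2*22 - 3 mod 53
  a2 = 44 - 3 mod 53
  a2 = 41 mod 53 = 41
Step 2: The trefoil has determinant 3.
  Number of Fox p-colorings (p prime) is p^2 if p = 3, else p.
  Since 53 does not divide 3, only trivial (constant) colorings exist.
  (So the trial a0 = 3, a1 = 22 with a0 != a1 does NOT extend to a valid coloring of the whole trefoil: the other two crossing relations require 3*(a1 - a0) = 0 (mod 53), which fails.)
  Total colorings = 53
Step 3: a2 = 41, total Fox 53-colorings = 53

41


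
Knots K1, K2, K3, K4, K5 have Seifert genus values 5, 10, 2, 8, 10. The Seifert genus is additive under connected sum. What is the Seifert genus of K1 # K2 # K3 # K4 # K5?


The Seifert genus is additive under connected sum.
Seifert genus(K1 # K2 # K3 # K4 # K5) = (5) + (10) + (2) + (8) + (10)
= 35

35


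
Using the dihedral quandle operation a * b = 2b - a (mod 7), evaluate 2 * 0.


2 * 0 = 2*0 - 2 mod 7
= 0 - 2 mod 7
= -2 mod 7 = 5

5


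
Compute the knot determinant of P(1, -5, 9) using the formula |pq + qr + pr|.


Step 1: Compute pq + qr + pr.
pq = 1*(-5) = -5
qr = (-5)*9 = -45
pr = 1*9 = 9
pq + qr + pr = -5 + (-45) + 9 = -41
Step 2: Take absolute value.
det(P(1,-5,9)) = |-41| = 41

41


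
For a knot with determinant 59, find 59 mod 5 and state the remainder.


Step 1: A knot is p-colorable if and only if p divides its determinant.
Step 2: Compute 59 mod 5.
59 = 11 * 5 + 4
Step 3: 59 mod 5 = 4
Step 4: The knot is 5-colorable: no

4


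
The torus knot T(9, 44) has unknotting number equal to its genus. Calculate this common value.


For a torus knot T(p,q), both the unknotting number and genus equal (p-1)(q-1)/2.
= (9-1)(44-1)/2
= 8*43/2
= 344/2 = 172

172


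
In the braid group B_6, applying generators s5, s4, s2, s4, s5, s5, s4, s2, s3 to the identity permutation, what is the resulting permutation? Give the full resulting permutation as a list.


Starting with identity [1, 2, 3, 4, 5, 6].
Apply generators in sequence:
  After s5: [1, 2, 3, 4, 6, 5]
  After s4: [1, 2, 3, 6, 4, 5]
  After s2: [1, 3, 2, 6, 4, 5]
  After s4: [1, 3, 2, 4, 6, 5]
  After s5: [1, 3, 2, 4, 5, 6]
  After s5: [1, 3, 2, 4, 6, 5]
  After s4: [1, 3, 2, 6, 4, 5]
  After s2: [1, 2, 3, 6, 4, 5]
  After s3: [1, 2, 6, 3, 4, 5]
Final permutation: [1, 2, 6, 3, 4, 5]

[1, 2, 6, 3, 4, 5]


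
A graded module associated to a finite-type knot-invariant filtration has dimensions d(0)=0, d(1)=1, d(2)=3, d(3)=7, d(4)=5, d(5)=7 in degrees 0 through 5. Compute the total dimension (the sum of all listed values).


Total dimension = d(0) + d(1) + ... + d(5)
= 0 + 1 + 3 + 7 + 5 + 7
= 23

23


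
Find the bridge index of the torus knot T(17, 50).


The bridge number of T(p,q) is min(p,q).
min(17, 50) = 17

17


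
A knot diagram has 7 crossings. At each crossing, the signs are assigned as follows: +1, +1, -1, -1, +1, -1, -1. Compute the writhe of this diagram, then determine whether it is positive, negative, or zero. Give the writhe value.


Step 1: Count positive crossings (+1).
Positive crossings: 3
Step 2: Count negative crossings (-1).
Negative crossings: 4
Step 3: Writhe = (positive) - (negative)
w = 3 - 4 = -1
Step 4: |w| = 1, and w is negative

-1


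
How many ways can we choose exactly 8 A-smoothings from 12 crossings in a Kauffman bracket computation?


We choose which 8 of 12 crossings get A-smoothings.
C(12, 8) = 12! / (8! * 4!)
= 495

495


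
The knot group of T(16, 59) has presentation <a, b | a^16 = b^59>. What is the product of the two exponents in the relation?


The relation is a^16 = b^59.
Product of exponents = 16 * 59
= 944

944


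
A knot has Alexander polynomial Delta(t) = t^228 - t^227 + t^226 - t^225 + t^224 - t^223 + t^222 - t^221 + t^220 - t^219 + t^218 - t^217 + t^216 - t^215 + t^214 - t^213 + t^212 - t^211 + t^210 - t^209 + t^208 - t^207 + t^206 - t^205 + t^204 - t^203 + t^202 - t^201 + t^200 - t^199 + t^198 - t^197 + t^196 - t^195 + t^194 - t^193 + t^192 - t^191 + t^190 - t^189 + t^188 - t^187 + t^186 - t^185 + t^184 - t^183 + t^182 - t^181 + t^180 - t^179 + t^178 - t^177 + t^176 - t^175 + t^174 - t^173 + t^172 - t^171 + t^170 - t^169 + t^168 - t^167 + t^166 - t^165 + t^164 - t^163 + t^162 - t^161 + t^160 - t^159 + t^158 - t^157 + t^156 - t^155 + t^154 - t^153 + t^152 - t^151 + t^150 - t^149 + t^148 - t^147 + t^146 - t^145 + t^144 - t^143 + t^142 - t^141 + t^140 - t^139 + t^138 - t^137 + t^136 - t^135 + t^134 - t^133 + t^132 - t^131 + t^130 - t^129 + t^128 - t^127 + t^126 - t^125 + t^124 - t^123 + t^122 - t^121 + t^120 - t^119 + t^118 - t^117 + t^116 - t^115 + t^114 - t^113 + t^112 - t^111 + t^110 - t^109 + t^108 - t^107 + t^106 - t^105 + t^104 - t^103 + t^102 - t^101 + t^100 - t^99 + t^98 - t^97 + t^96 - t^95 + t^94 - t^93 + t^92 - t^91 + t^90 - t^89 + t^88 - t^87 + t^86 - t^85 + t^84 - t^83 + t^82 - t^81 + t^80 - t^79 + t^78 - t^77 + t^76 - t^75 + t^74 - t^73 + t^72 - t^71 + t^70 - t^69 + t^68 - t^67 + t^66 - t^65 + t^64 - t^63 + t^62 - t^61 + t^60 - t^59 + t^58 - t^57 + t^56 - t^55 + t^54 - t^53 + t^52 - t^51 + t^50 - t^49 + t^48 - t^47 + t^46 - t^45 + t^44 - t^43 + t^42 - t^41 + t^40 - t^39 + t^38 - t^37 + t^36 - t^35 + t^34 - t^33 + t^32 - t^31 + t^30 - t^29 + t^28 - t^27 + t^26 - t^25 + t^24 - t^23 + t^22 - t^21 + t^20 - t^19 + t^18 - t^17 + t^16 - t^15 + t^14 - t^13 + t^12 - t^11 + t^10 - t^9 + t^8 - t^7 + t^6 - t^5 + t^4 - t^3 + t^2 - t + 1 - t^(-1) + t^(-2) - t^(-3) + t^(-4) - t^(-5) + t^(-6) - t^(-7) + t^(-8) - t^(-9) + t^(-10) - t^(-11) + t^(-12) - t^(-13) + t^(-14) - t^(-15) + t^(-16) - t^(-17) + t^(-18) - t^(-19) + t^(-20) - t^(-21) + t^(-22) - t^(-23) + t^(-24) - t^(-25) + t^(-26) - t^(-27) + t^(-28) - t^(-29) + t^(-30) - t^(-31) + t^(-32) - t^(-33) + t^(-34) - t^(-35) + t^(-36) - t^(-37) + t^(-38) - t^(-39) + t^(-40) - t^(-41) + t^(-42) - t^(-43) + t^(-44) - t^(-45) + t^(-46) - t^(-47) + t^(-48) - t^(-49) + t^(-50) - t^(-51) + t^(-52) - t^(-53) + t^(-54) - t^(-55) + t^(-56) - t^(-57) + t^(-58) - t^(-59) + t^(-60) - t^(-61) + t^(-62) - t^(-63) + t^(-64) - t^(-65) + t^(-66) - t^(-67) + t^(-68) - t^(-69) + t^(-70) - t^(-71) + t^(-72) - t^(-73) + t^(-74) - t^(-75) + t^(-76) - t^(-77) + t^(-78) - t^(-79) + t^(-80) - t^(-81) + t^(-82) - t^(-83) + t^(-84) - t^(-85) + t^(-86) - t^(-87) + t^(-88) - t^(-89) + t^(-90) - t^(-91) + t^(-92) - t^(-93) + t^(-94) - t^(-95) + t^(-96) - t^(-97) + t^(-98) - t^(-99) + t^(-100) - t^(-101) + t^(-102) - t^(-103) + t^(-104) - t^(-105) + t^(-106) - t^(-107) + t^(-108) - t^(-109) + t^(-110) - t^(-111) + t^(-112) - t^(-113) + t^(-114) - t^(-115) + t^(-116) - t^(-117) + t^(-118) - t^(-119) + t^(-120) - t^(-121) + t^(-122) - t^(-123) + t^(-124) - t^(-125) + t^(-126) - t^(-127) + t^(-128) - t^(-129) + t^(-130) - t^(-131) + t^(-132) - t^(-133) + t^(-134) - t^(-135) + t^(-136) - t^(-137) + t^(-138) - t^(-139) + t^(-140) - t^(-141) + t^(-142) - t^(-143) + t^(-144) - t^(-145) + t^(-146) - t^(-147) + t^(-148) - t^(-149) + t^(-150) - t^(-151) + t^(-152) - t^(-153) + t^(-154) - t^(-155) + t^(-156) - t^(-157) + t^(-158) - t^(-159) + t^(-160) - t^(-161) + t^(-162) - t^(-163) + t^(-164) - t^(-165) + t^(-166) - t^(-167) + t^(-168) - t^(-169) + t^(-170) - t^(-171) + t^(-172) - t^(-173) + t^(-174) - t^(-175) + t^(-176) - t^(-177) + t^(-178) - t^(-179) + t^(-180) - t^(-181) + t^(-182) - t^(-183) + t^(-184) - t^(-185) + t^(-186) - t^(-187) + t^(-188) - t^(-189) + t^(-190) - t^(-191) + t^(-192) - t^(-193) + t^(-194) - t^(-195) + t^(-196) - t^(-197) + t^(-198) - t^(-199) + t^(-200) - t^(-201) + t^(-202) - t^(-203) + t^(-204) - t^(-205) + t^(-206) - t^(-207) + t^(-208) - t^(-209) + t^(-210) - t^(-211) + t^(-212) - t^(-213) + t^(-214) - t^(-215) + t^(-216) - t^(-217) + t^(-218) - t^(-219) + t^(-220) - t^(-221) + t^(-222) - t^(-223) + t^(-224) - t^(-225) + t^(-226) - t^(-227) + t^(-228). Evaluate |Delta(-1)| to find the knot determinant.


Step 1: The polynomial has 457 terms with alternating signs, exponents from 228 down to -228.
Step 2: Substitute t = -1. The i-th term has coefficient (-1)^i and exponent (m-i),
  so its value is (-1)^i * (-1)^(m-i) = (-1)^m = 1 for every i.
Step 3: All 457 terms equal 1, so Delta(-1) = 457 * (1) = 457
Step 4: |Delta(-1)| = 457

457
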